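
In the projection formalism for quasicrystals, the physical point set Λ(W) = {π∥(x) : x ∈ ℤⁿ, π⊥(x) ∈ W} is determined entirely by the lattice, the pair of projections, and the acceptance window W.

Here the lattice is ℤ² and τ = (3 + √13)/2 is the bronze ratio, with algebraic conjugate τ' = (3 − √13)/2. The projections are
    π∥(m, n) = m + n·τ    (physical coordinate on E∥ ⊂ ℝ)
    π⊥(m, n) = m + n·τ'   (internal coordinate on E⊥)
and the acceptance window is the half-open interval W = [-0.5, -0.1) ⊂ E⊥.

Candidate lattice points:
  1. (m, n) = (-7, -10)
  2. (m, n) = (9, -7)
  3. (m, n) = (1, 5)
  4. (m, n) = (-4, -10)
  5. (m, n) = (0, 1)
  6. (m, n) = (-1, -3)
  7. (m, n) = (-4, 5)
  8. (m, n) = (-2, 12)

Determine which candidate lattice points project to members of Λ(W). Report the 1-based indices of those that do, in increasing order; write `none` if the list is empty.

Compute τ' = (3−√13)/2 = -0.30278, so π⊥(m,n) = m -0.30278·n.
[1] lift (-7,-10): star map gives -3.97224; window check -0.5 ≤ -3.97224 < -0.1 is false → out
[2] lift (9,-7): star map gives 11.11943; window check -0.5 ≤ 11.11943 < -0.1 is false → out
[3] lift (1,5): star map gives -0.51388; window check -0.5 ≤ -0.51388 < -0.1 is false → out
[4] lift (-4,-10): star map gives -0.97224; window check -0.5 ≤ -0.97224 < -0.1 is false → out
[5] lift (0,1): star map gives -0.30278; window check -0.5 ≤ -0.30278 < -0.1 is true → IN Λ
[6] lift (-1,-3): star map gives -0.09167; window check -0.5 ≤ -0.09167 < -0.1 is false → out
[7] lift (-4,5): star map gives -5.51388; window check -0.5 ≤ -5.51388 < -0.1 is false → out
[8] lift (-2,12): star map gives -5.63331; window check -0.5 ≤ -5.63331 < -0.1 is false → out

5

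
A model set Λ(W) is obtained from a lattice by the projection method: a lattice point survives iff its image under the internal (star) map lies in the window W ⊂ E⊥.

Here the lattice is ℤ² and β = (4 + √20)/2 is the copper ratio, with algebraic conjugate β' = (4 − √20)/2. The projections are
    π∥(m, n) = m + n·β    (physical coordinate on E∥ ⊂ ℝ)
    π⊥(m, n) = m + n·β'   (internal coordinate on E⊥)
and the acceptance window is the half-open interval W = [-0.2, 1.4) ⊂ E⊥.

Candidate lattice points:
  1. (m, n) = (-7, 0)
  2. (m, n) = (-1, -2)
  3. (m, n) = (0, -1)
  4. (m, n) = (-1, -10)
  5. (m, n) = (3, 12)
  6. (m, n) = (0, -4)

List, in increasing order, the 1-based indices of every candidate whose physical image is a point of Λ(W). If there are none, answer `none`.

Compute β' = (4−√20)/2 = -0.23607, so π⊥(m,n) = m -0.23607·n.
#1 (-7,0): internal coord -7 + (0)·β' = -7.00000; -7.00000 ∉ [-0.2, 1.4) → out
#2 (-1,-2): internal coord -1 + (-2)·β' = -0.52786; -0.52786 ∉ [-0.2, 1.4) → out
#3 (0,-1): internal coord 0 + (-1)·β' = +0.23607; +0.23607 ∈ [-0.2, 1.4) → IN Λ
#4 (-1,-10): internal coord -1 + (-10)·β' = +1.36068; +1.36068 ∈ [-0.2, 1.4) → IN Λ
#5 (3,12): internal coord 3 + (12)·β' = +0.16718; +0.16718 ∈ [-0.2, 1.4) → IN Λ
#6 (0,-4): internal coord 0 + (-4)·β' = +0.94427; +0.94427 ∈ [-0.2, 1.4) → IN Λ

3, 4, 5, 6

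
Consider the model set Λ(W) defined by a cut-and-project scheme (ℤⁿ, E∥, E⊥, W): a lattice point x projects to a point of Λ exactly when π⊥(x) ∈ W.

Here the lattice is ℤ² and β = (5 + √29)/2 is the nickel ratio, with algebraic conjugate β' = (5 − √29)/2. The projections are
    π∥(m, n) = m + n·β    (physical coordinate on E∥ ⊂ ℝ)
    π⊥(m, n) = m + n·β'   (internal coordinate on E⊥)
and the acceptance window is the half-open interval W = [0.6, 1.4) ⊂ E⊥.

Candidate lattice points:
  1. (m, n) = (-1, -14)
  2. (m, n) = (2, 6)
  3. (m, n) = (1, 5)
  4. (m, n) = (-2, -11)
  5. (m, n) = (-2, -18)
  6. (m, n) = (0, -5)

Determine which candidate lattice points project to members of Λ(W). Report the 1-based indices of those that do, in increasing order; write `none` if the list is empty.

Numerically β ≈ 5.192582 and β' = −1/β ≈ -0.192582.
#1 (-1,-14): internal coord -1 + (-14)·β' = +1.696154; +1.696154 ∉ [0.6, 1.4) → out
#2 (2,6): internal coord 2 + (6)·β' = +0.844506; +0.844506 ∈ [0.6, 1.4) → IN Λ
#3 (1,5): internal coord 1 + (5)·β' = +0.037088; +0.037088 ∉ [0.6, 1.4) → out
#4 (-2,-11): internal coord -2 + (-11)·β' = +0.118406; +0.118406 ∉ [0.6, 1.4) → out
#5 (-2,-18): internal coord -2 + (-18)·β' = +1.466483; +1.466483 ∉ [0.6, 1.4) → out
#6 (0,-5): internal coord 0 + (-5)·β' = +0.962912; +0.962912 ∈ [0.6, 1.4) → IN Λ

2, 6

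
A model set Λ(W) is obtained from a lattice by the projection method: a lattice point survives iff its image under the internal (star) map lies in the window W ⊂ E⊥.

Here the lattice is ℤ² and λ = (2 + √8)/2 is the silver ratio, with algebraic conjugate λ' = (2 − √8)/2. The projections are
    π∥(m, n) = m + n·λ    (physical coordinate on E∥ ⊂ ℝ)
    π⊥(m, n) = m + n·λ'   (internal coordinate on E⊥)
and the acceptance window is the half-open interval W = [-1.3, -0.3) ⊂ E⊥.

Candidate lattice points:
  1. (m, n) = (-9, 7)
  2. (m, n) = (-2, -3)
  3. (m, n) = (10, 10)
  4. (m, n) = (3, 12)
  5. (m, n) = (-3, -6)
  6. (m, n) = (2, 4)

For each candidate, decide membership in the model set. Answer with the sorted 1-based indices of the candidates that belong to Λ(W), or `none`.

2, 5

Numerically λ ≈ 2.4142 and λ' = −1/λ ≈ -0.4142.
[1] lift (-9,7): star map gives -11.8995; window check -1.3 ≤ -11.8995 < -0.3 is false → out
[2] lift (-2,-3): star map gives -0.7574; window check -1.3 ≤ -0.7574 < -0.3 is true → IN Λ
[3] lift (10,10): star map gives 5.8579; window check -1.3 ≤ 5.8579 < -0.3 is false → out
[4] lift (3,12): star map gives -1.9706; window check -1.3 ≤ -1.9706 < -0.3 is false → out
[5] lift (-3,-6): star map gives -0.5147; window check -1.3 ≤ -0.5147 < -0.3 is true → IN Λ
[6] lift (2,4): star map gives 0.3431; window check -1.3 ≤ 0.3431 < -0.3 is false → out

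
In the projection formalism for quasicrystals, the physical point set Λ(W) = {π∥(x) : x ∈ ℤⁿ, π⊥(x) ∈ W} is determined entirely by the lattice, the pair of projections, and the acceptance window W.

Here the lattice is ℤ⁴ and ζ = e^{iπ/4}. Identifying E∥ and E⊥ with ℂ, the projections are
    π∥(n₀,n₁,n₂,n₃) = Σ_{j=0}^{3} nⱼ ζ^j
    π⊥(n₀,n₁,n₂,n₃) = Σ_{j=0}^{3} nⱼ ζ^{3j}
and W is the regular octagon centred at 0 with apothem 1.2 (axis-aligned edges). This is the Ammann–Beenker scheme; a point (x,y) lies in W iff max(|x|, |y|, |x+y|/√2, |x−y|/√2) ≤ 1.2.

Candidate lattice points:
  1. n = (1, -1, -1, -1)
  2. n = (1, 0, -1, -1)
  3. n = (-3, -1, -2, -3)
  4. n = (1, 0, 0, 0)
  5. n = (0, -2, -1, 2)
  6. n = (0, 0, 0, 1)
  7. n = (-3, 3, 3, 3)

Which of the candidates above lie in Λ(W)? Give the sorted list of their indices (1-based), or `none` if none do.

1, 2, 4, 6

Internal map: ζ^{3j} for j=0..3 gives (1,0), (−√2/2,√2/2), (0,−1), (√2/2,√2/2).
#1 (1, -1, -1, -1): internal (1.000000, -0.414214); octagon support 1.000000 vs apothem 1.2 → ∈ W
#2 (1, 0, -1, -1): internal (0.292893, 0.292893); octagon support 0.414214 vs apothem 1.2 → ∈ W
#3 (-3, -1, -2, -3): internal (-4.414214, -0.828427); octagon support 4.414214 vs apothem 1.2 → ∉ W
#4 (1, 0, 0, 0): internal (1.000000, 0.000000); octagon support 1.000000 vs apothem 1.2 → ∈ W
#5 (0, -2, -1, 2): internal (2.828427, 1.000000); octagon support 2.828427 vs apothem 1.2 → ∉ W
#6 (0, 0, 0, 1): internal (0.707107, 0.707107); octagon support 1.000000 vs apothem 1.2 → ∈ W
#7 (-3, 3, 3, 3): internal (-3.000000, 1.242641); octagon support 3.000000 vs apothem 1.2 → ∉ W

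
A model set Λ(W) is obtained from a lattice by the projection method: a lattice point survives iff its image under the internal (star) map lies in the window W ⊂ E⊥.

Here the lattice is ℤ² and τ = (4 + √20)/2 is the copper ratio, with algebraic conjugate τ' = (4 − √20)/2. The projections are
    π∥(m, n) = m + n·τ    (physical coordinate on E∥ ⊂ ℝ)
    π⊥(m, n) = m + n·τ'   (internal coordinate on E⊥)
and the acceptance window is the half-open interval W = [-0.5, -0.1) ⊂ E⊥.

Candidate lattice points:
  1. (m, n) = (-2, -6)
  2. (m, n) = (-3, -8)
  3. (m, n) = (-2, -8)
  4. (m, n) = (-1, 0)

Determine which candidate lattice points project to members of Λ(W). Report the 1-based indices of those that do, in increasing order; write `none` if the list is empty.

τ' = (4−√20)/2 ≈ -0.236068.
candidate 1: (m,n)=(-2,-6) → π∥ = -2-6·τ ≈ -27.416408, π⊥ = -2-6·τ' ≈ -0.583592 ∉ [-0.5, -0.1) ⇒ out
candidate 2: (m,n)=(-3,-8) → π∥ = -3-8·τ ≈ -36.888544, π⊥ = -3-8·τ' ≈ -1.111456 ∉ [-0.5, -0.1) ⇒ out
candidate 3: (m,n)=(-2,-8) → π∥ = -2-8·τ ≈ -35.888544, π⊥ = -2-8·τ' ≈ -0.111456 ∈ [-0.5, -0.1) ⇒ IN Λ
candidate 4: (m,n)=(-1,0) → π∥ = -1+0·τ ≈ -1.000000, π⊥ = -1+0·τ' ≈ -1.000000 ∉ [-0.5, -0.1) ⇒ out

3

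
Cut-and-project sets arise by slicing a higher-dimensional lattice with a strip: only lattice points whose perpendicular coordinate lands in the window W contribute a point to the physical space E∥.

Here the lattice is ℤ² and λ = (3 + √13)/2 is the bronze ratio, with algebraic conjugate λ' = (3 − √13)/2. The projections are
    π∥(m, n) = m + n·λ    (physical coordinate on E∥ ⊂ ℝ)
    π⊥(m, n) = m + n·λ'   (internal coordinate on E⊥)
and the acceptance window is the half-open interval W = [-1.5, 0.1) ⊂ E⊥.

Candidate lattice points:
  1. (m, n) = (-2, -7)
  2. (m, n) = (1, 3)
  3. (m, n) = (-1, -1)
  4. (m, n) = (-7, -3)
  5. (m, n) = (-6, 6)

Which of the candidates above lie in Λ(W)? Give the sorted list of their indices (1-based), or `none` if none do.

2, 3

Compute λ' = (3−√13)/2 = -0.302776, so π⊥(m,n) = m -0.302776·n.
candidate 1: (m,n)=(-2,-7) → π∥ = -2-7·λ ≈ -25.119429, π⊥ = -2-7·λ' ≈ 0.119429 ∉ [-1.5, 0.1) ⇒ out
candidate 2: (m,n)=(1,3) → π∥ = 1+3·λ ≈ 10.908327, π⊥ = 1+3·λ' ≈ 0.091673 ∈ [-1.5, 0.1) ⇒ IN Λ
candidate 3: (m,n)=(-1,-1) → π∥ = -1-1·λ ≈ -4.302776, π⊥ = -1-1·λ' ≈ -0.697224 ∈ [-1.5, 0.1) ⇒ IN Λ
candidate 4: (m,n)=(-7,-3) → π∥ = -7-3·λ ≈ -16.908327, π⊥ = -7-3·λ' ≈ -6.091673 ∉ [-1.5, 0.1) ⇒ out
candidate 5: (m,n)=(-6,6) → π∥ = -6+6·λ ≈ 13.816654, π⊥ = -6+6·λ' ≈ -7.816654 ∉ [-1.5, 0.1) ⇒ out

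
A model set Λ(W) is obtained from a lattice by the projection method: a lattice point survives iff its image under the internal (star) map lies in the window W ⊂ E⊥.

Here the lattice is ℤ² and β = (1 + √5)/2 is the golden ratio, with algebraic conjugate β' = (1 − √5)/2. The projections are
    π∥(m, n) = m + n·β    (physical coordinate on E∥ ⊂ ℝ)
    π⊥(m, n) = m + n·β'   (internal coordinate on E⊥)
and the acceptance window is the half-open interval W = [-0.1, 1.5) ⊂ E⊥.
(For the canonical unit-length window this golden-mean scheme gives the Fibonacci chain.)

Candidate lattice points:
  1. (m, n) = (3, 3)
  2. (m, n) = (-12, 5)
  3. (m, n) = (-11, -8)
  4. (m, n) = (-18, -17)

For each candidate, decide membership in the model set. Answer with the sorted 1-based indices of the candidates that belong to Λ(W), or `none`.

Numerically β ≈ 1.61803 and β' = −1/β ≈ -0.61803.
candidate 1: (m,n)=(3,3) → π∥ = 3+3·β ≈ 7.85410, π⊥ = 3+3·β' ≈ 1.14590 ∈ [-0.1, 1.5) ⇒ IN Λ
candidate 2: (m,n)=(-12,5) → π∥ = -12+5·β ≈ -3.90983, π⊥ = -12+5·β' ≈ -15.09017 ∉ [-0.1, 1.5) ⇒ out
candidate 3: (m,n)=(-11,-8) → π∥ = -11-8·β ≈ -23.94427, π⊥ = -11-8·β' ≈ -6.05573 ∉ [-0.1, 1.5) ⇒ out
candidate 4: (m,n)=(-18,-17) → π∥ = -18-17·β ≈ -45.50658, π⊥ = -18-17·β' ≈ -7.49342 ∉ [-0.1, 1.5) ⇒ out

1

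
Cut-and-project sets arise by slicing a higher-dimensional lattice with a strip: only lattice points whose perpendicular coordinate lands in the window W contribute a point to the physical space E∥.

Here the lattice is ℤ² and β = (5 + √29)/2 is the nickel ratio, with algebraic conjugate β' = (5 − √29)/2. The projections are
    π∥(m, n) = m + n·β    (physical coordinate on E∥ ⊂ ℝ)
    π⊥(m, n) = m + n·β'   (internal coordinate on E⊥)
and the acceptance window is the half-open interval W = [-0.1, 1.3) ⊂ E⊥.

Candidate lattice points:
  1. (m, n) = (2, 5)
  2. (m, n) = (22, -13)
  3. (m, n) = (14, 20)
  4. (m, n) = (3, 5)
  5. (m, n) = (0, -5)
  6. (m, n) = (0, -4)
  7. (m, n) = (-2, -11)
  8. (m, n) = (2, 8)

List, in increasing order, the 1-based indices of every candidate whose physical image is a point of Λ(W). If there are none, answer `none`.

Numerically β ≈ 5.192582 and β' = −1/β ≈ -0.192582.
#1 (2,5): internal coord 2 + (5)·β' = +1.037088; +1.037088 ∈ [-0.1, 1.3) → IN Λ
#2 (22,-13): internal coord 22 + (-13)·β' = +24.503571; +24.503571 ∉ [-0.1, 1.3) → out
#3 (14,20): internal coord 14 + (20)·β' = +10.148352; +10.148352 ∉ [-0.1, 1.3) → out
#4 (3,5): internal coord 3 + (5)·β' = +2.037088; +2.037088 ∉ [-0.1, 1.3) → out
#5 (0,-5): internal coord 0 + (-5)·β' = +0.962912; +0.962912 ∈ [-0.1, 1.3) → IN Λ
#6 (0,-4): internal coord 0 + (-4)·β' = +0.770330; +0.770330 ∈ [-0.1, 1.3) → IN Λ
#7 (-2,-11): internal coord -2 + (-11)·β' = +0.118406; +0.118406 ∈ [-0.1, 1.3) → IN Λ
#8 (2,8): internal coord 2 + (8)·β' = +0.459341; +0.459341 ∈ [-0.1, 1.3) → IN Λ

1, 5, 6, 7, 8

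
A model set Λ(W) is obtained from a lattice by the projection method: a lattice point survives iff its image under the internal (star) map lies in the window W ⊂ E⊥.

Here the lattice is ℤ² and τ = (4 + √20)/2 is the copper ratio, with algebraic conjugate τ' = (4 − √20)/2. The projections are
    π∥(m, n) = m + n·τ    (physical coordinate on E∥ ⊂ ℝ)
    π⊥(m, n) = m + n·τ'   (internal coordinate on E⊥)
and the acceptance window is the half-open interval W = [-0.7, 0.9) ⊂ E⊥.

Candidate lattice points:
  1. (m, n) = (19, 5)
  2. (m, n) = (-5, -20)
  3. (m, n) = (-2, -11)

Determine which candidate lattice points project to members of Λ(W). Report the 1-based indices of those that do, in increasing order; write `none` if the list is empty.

Numerically τ ≈ 4.2361 and τ' = −1/τ ≈ -0.2361.
#1 (19,5): internal coord 19 + (5)·τ' = +17.8197; +17.8197 ∉ [-0.7, 0.9) → out
#2 (-5,-20): internal coord -5 + (-20)·τ' = -0.2786; -0.2786 ∈ [-0.7, 0.9) → IN Λ
#3 (-2,-11): internal coord -2 + (-11)·τ' = +0.5967; +0.5967 ∈ [-0.7, 0.9) → IN Λ

2, 3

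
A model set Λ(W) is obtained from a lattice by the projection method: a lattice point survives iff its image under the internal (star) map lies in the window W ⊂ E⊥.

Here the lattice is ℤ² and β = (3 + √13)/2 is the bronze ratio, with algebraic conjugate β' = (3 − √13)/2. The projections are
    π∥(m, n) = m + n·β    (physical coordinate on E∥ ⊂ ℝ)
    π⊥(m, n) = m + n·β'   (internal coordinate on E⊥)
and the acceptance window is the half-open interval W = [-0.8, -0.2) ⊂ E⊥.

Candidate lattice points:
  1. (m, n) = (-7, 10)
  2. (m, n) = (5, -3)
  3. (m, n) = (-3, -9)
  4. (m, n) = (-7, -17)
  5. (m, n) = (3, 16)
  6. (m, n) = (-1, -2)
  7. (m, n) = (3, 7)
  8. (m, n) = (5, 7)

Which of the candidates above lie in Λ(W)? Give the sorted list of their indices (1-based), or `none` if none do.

Numerically β ≈ 3.30278 and β' = −1/β ≈ -0.30278.
[1] lift (-7,10): star map gives -10.02776; window check -0.8 ≤ -10.02776 < -0.2 is false → out
[2] lift (5,-3): star map gives 5.90833; window check -0.8 ≤ 5.90833 < -0.2 is false → out
[3] lift (-3,-9): star map gives -0.27502; window check -0.8 ≤ -0.27502 < -0.2 is true → IN Λ
[4] lift (-7,-17): star map gives -1.85281; window check -0.8 ≤ -1.85281 < -0.2 is false → out
[5] lift (3,16): star map gives -1.84441; window check -0.8 ≤ -1.84441 < -0.2 is false → out
[6] lift (-1,-2): star map gives -0.39445; window check -0.8 ≤ -0.39445 < -0.2 is true → IN Λ
[7] lift (3,7): star map gives 0.88057; window check -0.8 ≤ 0.88057 < -0.2 is false → out
[8] lift (5,7): star map gives 2.88057; window check -0.8 ≤ 2.88057 < -0.2 is false → out

3, 6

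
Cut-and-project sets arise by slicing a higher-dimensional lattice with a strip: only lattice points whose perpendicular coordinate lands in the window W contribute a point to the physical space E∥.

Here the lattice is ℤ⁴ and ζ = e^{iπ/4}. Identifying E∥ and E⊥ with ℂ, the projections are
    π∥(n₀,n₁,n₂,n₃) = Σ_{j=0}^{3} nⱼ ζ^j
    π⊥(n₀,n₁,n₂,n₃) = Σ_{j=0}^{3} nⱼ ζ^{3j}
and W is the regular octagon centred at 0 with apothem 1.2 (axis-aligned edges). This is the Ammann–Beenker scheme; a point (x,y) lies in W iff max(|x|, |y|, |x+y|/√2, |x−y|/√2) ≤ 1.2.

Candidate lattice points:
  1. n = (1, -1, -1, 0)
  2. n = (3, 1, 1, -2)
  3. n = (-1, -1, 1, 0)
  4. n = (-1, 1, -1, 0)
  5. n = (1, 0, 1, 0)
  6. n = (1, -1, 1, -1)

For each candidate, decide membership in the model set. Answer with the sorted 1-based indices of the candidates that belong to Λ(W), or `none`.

none

With ζ = e^{iπ/4} the internal vectors are ζ^0,ζ^3,ζ^6,ζ^9.
candidate 1: n = (1, -1, -1, 0) → π⊥ ≈ (+1.707107, +0.292893); max(|x|,|y|,|x±y|/√2) = 1.707107 > 1.2 ⇒ ∉ W
candidate 2: n = (3, 1, 1, -2) → π⊥ ≈ (+0.878680, -1.707107); max(|x|,|y|,|x±y|/√2) = 1.828427 > 1.2 ⇒ ∉ W
candidate 3: n = (-1, -1, 1, 0) → π⊥ ≈ (-0.292893, -1.707107); max(|x|,|y|,|x±y|/√2) = 1.707107 > 1.2 ⇒ ∉ W
candidate 4: n = (-1, 1, -1, 0) → π⊥ ≈ (-1.707107, +1.707107); max(|x|,|y|,|x±y|/√2) = 2.414214 > 1.2 ⇒ ∉ W
candidate 5: n = (1, 0, 1, 0) → π⊥ ≈ (+1.000000, -1.000000); max(|x|,|y|,|x±y|/√2) = 1.414214 > 1.2 ⇒ ∉ W
candidate 6: n = (1, -1, 1, -1) → π⊥ ≈ (+1.000000, -2.414214); max(|x|,|y|,|x±y|/√2) = 2.414214 > 1.2 ⇒ ∉ W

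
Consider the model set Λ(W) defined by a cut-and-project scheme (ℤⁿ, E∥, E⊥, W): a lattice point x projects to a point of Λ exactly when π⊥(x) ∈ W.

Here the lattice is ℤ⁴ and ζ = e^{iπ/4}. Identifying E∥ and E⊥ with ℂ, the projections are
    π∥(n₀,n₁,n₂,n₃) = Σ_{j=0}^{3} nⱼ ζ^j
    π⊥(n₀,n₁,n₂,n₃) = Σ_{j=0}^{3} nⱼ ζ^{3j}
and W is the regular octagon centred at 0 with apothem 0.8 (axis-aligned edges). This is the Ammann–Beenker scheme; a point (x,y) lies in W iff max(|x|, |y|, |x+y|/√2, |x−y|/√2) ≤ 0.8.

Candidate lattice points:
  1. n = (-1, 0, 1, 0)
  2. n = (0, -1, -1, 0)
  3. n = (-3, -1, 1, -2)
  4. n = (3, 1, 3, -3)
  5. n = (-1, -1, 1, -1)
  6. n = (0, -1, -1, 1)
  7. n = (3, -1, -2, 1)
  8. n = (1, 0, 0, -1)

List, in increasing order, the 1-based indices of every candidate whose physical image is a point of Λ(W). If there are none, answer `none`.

2, 8

With ζ = e^{iπ/4} the internal vectors are ζ^0,ζ^3,ζ^6,ζ^9.
candidate 1: n = (-1, 0, 1, 0) → π⊥ ≈ (-1.000000, -1.000000); max(|x|,|y|,|x±y|/√2) = 1.414214 > 0.8 ⇒ ∉ W
candidate 2: n = (0, -1, -1, 0) → π⊥ ≈ (+0.707107, +0.292893); max(|x|,|y|,|x±y|/√2) = 0.707107 ≤ 0.8 ⇒ ∈ W
candidate 3: n = (-3, -1, 1, -2) → π⊥ ≈ (-3.707107, -3.121320); max(|x|,|y|,|x±y|/√2) = 4.828427 > 0.8 ⇒ ∉ W
candidate 4: n = (3, 1, 3, -3) → π⊥ ≈ (+0.171573, -4.414214); max(|x|,|y|,|x±y|/√2) = 4.414214 > 0.8 ⇒ ∉ W
candidate 5: n = (-1, -1, 1, -1) → π⊥ ≈ (-1.000000, -2.414214); max(|x|,|y|,|x±y|/√2) = 2.414214 > 0.8 ⇒ ∉ W
candidate 6: n = (0, -1, -1, 1) → π⊥ ≈ (+1.414214, +1.000000); max(|x|,|y|,|x±y|/√2) = 1.707107 > 0.8 ⇒ ∉ W
candidate 7: n = (3, -1, -2, 1) → π⊥ ≈ (+4.414214, +2.000000); max(|x|,|y|,|x±y|/√2) = 4.535534 > 0.8 ⇒ ∉ W
candidate 8: n = (1, 0, 0, -1) → π⊥ ≈ (+0.292893, -0.707107); max(|x|,|y|,|x±y|/√2) = 0.707107 ≤ 0.8 ⇒ ∈ W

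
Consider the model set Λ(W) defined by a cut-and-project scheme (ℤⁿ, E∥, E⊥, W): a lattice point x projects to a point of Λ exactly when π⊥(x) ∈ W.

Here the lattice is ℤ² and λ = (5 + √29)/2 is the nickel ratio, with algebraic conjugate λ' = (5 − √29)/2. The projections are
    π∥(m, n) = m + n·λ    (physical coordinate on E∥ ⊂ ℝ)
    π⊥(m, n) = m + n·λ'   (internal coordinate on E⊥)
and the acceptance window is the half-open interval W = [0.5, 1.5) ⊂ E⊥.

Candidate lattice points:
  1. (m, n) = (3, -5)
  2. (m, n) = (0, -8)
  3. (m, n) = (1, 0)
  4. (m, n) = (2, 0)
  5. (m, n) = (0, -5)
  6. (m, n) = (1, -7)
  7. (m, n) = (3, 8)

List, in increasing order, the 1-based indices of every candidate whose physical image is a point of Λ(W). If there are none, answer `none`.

λ' = (5−√29)/2 ≈ -0.1926.
[1] lift (3,-5): star map gives 3.9629; window check 0.5 ≤ 3.9629 < 1.5 is false → out
[2] lift (0,-8): star map gives 1.5407; window check 0.5 ≤ 1.5407 < 1.5 is false → out
[3] lift (1,0): star map gives 1.0000; window check 0.5 ≤ 1.0000 < 1.5 is true → IN Λ
[4] lift (2,0): star map gives 2.0000; window check 0.5 ≤ 2.0000 < 1.5 is false → out
[5] lift (0,-5): star map gives 0.9629; window check 0.5 ≤ 0.9629 < 1.5 is true → IN Λ
[6] lift (1,-7): star map gives 2.3481; window check 0.5 ≤ 2.3481 < 1.5 is false → out
[7] lift (3,8): star map gives 1.4593; window check 0.5 ≤ 1.4593 < 1.5 is true → IN Λ

3, 5, 7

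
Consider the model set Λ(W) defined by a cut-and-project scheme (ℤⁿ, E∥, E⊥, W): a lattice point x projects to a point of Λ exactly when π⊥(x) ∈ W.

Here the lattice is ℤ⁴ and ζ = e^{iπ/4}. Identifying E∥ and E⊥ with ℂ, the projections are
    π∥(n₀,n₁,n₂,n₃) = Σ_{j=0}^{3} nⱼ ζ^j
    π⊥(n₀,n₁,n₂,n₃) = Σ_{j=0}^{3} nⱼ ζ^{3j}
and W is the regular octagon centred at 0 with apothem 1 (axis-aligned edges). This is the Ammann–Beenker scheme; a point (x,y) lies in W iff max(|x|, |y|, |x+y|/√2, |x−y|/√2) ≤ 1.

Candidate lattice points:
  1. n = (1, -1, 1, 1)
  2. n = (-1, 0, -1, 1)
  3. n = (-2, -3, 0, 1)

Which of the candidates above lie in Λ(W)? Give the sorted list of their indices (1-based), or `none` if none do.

With ζ = e^{iπ/4} the internal vectors are ζ^0,ζ^3,ζ^6,ζ^9.
candidate 1: n = (1, -1, 1, 1) → π⊥ ≈ (+2.4142, -1.0000); max(|x|,|y|,|x±y|/√2) = 2.4142 > 1 ⇒ ∉ W
candidate 2: n = (-1, 0, -1, 1) → π⊥ ≈ (-0.2929, +1.7071); max(|x|,|y|,|x±y|/√2) = 1.7071 > 1 ⇒ ∉ W
candidate 3: n = (-2, -3, 0, 1) → π⊥ ≈ (+0.8284, -1.4142); max(|x|,|y|,|x±y|/√2) = 1.5858 > 1 ⇒ ∉ W

none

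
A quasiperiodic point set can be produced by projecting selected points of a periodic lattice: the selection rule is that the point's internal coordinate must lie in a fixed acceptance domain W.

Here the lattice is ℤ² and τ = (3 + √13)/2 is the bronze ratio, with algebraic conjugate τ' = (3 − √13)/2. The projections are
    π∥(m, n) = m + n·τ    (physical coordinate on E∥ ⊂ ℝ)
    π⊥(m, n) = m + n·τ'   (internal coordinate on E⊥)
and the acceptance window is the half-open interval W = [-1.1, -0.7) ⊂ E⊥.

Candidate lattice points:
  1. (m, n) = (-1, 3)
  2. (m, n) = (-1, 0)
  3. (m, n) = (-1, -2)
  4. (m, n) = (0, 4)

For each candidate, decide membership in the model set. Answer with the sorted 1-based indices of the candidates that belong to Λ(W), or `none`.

Compute τ' = (3−√13)/2 = -0.30278, so π⊥(m,n) = m -0.30278·n.
#1 (-1,3): internal coord -1 + (3)·τ' = -1.90833; -1.90833 ∉ [-1.1, -0.7) → out
#2 (-1,0): internal coord -1 + (0)·τ' = -1.00000; -1.00000 ∈ [-1.1, -0.7) → IN Λ
#3 (-1,-2): internal coord -1 + (-2)·τ' = -0.39445; -0.39445 ∉ [-1.1, -0.7) → out
#4 (0,4): internal coord 0 + (4)·τ' = -1.21110; -1.21110 ∉ [-1.1, -0.7) → out

2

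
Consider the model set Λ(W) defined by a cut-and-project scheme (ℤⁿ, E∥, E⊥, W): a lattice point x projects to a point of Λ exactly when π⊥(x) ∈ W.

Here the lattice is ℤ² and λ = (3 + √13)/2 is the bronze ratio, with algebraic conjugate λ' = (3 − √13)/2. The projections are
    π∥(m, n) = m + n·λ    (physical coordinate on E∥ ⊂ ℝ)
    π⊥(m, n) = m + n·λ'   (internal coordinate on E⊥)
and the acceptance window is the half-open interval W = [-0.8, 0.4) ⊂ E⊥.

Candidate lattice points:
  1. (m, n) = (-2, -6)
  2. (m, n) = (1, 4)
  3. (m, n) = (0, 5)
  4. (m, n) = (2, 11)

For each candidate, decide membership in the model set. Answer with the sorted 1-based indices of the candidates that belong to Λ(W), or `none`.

λ' = (3−√13)/2 ≈ -0.3028.
[1] lift (-2,-6): star map gives -0.1833; window check -0.8 ≤ -0.1833 < 0.4 is true → IN Λ
[2] lift (1,4): star map gives -0.2111; window check -0.8 ≤ -0.2111 < 0.4 is true → IN Λ
[3] lift (0,5): star map gives -1.5139; window check -0.8 ≤ -1.5139 < 0.4 is false → out
[4] lift (2,11): star map gives -1.3305; window check -0.8 ≤ -1.3305 < 0.4 is false → out

1, 2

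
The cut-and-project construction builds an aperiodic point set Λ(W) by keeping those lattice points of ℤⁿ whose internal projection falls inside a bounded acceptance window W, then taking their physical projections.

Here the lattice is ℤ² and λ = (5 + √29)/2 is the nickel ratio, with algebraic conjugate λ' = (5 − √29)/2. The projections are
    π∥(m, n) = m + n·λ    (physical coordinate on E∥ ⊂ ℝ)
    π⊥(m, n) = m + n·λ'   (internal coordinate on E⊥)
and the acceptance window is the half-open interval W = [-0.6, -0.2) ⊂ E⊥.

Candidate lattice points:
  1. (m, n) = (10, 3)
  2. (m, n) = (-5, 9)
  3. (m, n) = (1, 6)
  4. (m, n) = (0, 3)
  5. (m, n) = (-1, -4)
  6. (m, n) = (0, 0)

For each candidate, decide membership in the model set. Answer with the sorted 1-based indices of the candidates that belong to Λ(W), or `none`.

4, 5

Numerically λ ≈ 5.192582 and λ' = −1/λ ≈ -0.192582.
candidate 1: (m,n)=(10,3) → π∥ = 10+3·λ ≈ 25.577747, π⊥ = 10+3·λ' ≈ 9.422253 ∉ [-0.6, -0.2) ⇒ out
candidate 2: (m,n)=(-5,9) → π∥ = -5+9·λ ≈ 41.733242, π⊥ = -5+9·λ' ≈ -6.733242 ∉ [-0.6, -0.2) ⇒ out
candidate 3: (m,n)=(1,6) → π∥ = 1+6·λ ≈ 32.155494, π⊥ = 1+6·λ' ≈ -0.155494 ∉ [-0.6, -0.2) ⇒ out
candidate 4: (m,n)=(0,3) → π∥ = 0+3·λ ≈ 15.577747, π⊥ = 0+3·λ' ≈ -0.577747 ∈ [-0.6, -0.2) ⇒ IN Λ
candidate 5: (m,n)=(-1,-4) → π∥ = -1-4·λ ≈ -21.770330, π⊥ = -1-4·λ' ≈ -0.229670 ∈ [-0.6, -0.2) ⇒ IN Λ
candidate 6: (m,n)=(0,0) → π∥ = 0+0·λ ≈ 0.000000, π⊥ = 0+0·λ' ≈ 0.000000 ∉ [-0.6, -0.2) ⇒ out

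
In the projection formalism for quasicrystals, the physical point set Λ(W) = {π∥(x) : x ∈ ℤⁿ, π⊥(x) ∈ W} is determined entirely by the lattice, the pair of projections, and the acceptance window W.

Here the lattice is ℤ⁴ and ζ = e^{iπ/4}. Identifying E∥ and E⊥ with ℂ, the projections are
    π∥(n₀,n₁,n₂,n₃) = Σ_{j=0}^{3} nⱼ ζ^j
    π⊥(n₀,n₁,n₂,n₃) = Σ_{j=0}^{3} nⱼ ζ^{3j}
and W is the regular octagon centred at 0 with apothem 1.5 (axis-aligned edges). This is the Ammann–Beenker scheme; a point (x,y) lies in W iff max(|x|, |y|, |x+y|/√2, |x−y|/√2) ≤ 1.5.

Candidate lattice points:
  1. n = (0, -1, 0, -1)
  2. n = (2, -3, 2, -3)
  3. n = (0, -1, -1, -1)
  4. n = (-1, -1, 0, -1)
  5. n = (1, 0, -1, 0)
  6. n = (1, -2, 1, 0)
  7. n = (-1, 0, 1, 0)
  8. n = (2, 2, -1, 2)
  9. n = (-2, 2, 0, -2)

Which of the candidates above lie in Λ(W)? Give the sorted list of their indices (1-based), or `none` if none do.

Internal map: ζ^{3j} for j=0..3 gives (1,0), (−√2/2,√2/2), (0,−1), (√2/2,√2/2).
#1 (0, -1, 0, -1): internal (0.0000, -1.4142); octagon support 1.4142 vs apothem 1.5 → ∈ W
#2 (2, -3, 2, -3): internal (2.0000, -6.2426); octagon support 6.2426 vs apothem 1.5 → ∉ W
#3 (0, -1, -1, -1): internal (0.0000, -0.4142); octagon support 0.4142 vs apothem 1.5 → ∈ W
#4 (-1, -1, 0, -1): internal (-1.0000, -1.4142); octagon support 1.7071 vs apothem 1.5 → ∉ W
#5 (1, 0, -1, 0): internal (1.0000, 1.0000); octagon support 1.4142 vs apothem 1.5 → ∈ W
#6 (1, -2, 1, 0): internal (2.4142, -2.4142); octagon support 3.4142 vs apothem 1.5 → ∉ W
#7 (-1, 0, 1, 0): internal (-1.0000, -1.0000); octagon support 1.4142 vs apothem 1.5 → ∈ W
#8 (2, 2, -1, 2): internal (2.0000, 3.8284); octagon support 4.1213 vs apothem 1.5 → ∉ W
#9 (-2, 2, 0, -2): internal (-4.8284, 0.0000); octagon support 4.8284 vs apothem 1.5 → ∉ W

1, 3, 5, 7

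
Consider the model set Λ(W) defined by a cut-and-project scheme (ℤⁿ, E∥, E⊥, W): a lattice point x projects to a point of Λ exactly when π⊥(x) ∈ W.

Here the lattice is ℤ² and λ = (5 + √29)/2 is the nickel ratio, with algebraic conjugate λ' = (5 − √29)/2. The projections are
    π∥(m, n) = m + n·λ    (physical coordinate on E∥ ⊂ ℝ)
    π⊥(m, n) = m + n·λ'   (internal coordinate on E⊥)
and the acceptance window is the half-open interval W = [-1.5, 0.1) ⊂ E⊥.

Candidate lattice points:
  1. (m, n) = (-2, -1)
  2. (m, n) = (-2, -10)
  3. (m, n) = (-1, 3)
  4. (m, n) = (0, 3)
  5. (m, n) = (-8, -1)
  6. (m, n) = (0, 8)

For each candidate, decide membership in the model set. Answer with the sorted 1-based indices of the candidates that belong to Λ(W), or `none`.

2, 4

Numerically λ ≈ 5.192582 and λ' = −1/λ ≈ -0.192582.
candidate 1: (m,n)=(-2,-1) → π∥ = -2-1·λ ≈ -7.192582, π⊥ = -2-1·λ' ≈ -1.807418 ∉ [-1.5, 0.1) ⇒ out
candidate 2: (m,n)=(-2,-10) → π∥ = -2-10·λ ≈ -53.925824, π⊥ = -2-10·λ' ≈ -0.074176 ∈ [-1.5, 0.1) ⇒ IN Λ
candidate 3: (m,n)=(-1,3) → π∥ = -1+3·λ ≈ 14.577747, π⊥ = -1+3·λ' ≈ -1.577747 ∉ [-1.5, 0.1) ⇒ out
candidate 4: (m,n)=(0,3) → π∥ = 0+3·λ ≈ 15.577747, π⊥ = 0+3·λ' ≈ -0.577747 ∈ [-1.5, 0.1) ⇒ IN Λ
candidate 5: (m,n)=(-8,-1) → π∥ = -8-1·λ ≈ -13.192582, π⊥ = -8-1·λ' ≈ -7.807418 ∉ [-1.5, 0.1) ⇒ out
candidate 6: (m,n)=(0,8) → π∥ = 0+8·λ ≈ 41.540659, π⊥ = 0+8·λ' ≈ -1.540659 ∉ [-1.5, 0.1) ⇒ out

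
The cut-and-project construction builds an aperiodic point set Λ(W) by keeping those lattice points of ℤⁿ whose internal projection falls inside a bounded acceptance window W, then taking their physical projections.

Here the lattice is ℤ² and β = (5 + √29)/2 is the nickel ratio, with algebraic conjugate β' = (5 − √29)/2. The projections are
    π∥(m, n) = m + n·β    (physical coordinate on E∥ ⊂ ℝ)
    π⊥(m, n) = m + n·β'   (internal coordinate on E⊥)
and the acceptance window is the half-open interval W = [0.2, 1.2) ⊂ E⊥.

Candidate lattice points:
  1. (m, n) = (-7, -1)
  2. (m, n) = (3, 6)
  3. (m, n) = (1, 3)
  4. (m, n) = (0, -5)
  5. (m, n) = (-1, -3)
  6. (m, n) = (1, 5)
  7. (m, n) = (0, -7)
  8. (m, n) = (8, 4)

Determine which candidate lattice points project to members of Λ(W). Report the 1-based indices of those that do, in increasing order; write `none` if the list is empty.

3, 4

Compute β' = (5−√29)/2 = -0.19258, so π⊥(m,n) = m -0.19258·n.
#1 (-7,-1): internal coord -7 + (-1)·β' = -6.80742; -6.80742 ∉ [0.2, 1.2) → out
#2 (3,6): internal coord 3 + (6)·β' = +1.84451; +1.84451 ∉ [0.2, 1.2) → out
#3 (1,3): internal coord 1 + (3)·β' = +0.42225; +0.42225 ∈ [0.2, 1.2) → IN Λ
#4 (0,-5): internal coord 0 + (-5)·β' = +0.96291; +0.96291 ∈ [0.2, 1.2) → IN Λ
#5 (-1,-3): internal coord -1 + (-3)·β' = -0.42225; -0.42225 ∉ [0.2, 1.2) → out
#6 (1,5): internal coord 1 + (5)·β' = +0.03709; +0.03709 ∉ [0.2, 1.2) → out
#7 (0,-7): internal coord 0 + (-7)·β' = +1.34808; +1.34808 ∉ [0.2, 1.2) → out
#8 (8,4): internal coord 8 + (4)·β' = +7.22967; +7.22967 ∉ [0.2, 1.2) → out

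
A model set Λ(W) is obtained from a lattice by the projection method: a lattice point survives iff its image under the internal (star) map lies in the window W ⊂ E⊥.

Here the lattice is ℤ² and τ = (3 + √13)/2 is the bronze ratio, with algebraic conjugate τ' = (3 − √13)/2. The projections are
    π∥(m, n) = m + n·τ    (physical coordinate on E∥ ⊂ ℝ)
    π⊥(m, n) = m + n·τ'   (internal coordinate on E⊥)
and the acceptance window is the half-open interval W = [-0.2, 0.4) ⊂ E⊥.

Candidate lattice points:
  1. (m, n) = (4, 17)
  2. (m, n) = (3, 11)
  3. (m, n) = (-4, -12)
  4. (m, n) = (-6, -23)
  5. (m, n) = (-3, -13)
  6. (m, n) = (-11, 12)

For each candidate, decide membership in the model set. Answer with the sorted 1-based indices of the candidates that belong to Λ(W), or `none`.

none

Compute τ' = (3−√13)/2 = -0.302776, so π⊥(m,n) = m -0.302776·n.
candidate 1: (m,n)=(4,17) → π∥ = 4+17·τ ≈ 60.147186, π⊥ = 4+17·τ' ≈ -1.147186 ∉ [-0.2, 0.4) ⇒ out
candidate 2: (m,n)=(3,11) → π∥ = 3+11·τ ≈ 39.330532, π⊥ = 3+11·τ' ≈ -0.330532 ∉ [-0.2, 0.4) ⇒ out
candidate 3: (m,n)=(-4,-12) → π∥ = -4-12·τ ≈ -43.633308, π⊥ = -4-12·τ' ≈ -0.366692 ∉ [-0.2, 0.4) ⇒ out
candidate 4: (m,n)=(-6,-23) → π∥ = -6-23·τ ≈ -81.963840, π⊥ = -6-23·τ' ≈ 0.963840 ∉ [-0.2, 0.4) ⇒ out
candidate 5: (m,n)=(-3,-13) → π∥ = -3-13·τ ≈ -45.936083, π⊥ = -3-13·τ' ≈ 0.936083 ∉ [-0.2, 0.4) ⇒ out
candidate 6: (m,n)=(-11,12) → π∥ = -11+12·τ ≈ 28.633308, π⊥ = -11+12·τ' ≈ -14.633308 ∉ [-0.2, 0.4) ⇒ out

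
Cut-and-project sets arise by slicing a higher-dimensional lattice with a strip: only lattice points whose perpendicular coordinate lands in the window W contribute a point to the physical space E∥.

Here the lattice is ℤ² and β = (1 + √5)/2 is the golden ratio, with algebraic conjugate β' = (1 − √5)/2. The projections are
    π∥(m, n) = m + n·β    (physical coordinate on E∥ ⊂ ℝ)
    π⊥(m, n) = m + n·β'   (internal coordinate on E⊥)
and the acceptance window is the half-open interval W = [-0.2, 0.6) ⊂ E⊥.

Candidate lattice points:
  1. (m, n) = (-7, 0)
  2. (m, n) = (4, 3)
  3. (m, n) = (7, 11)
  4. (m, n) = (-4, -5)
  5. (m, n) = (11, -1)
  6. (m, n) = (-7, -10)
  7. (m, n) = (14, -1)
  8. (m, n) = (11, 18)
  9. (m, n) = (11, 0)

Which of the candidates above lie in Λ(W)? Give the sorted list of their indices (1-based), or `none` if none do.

Compute β' = (1−√5)/2 = -0.6180, so π⊥(m,n) = m -0.6180·n.
candidate 1: (m,n)=(-7,0) → π∥ = -7+0·β ≈ -7.0000, π⊥ = -7+0·β' ≈ -7.0000 ∉ [-0.2, 0.6) ⇒ out
candidate 2: (m,n)=(4,3) → π∥ = 4+3·β ≈ 8.8541, π⊥ = 4+3·β' ≈ 2.1459 ∉ [-0.2, 0.6) ⇒ out
candidate 3: (m,n)=(7,11) → π∥ = 7+11·β ≈ 24.7984, π⊥ = 7+11·β' ≈ 0.2016 ∈ [-0.2, 0.6) ⇒ IN Λ
candidate 4: (m,n)=(-4,-5) → π∥ = -4-5·β ≈ -12.0902, π⊥ = -4-5·β' ≈ -0.9098 ∉ [-0.2, 0.6) ⇒ out
candidate 5: (m,n)=(11,-1) → π∥ = 11-1·β ≈ 9.3820, π⊥ = 11-1·β' ≈ 11.6180 ∉ [-0.2, 0.6) ⇒ out
candidate 6: (m,n)=(-7,-10) → π∥ = -7-10·β ≈ -23.1803, π⊥ = -7-10·β' ≈ -0.8197 ∉ [-0.2, 0.6) ⇒ out
candidate 7: (m,n)=(14,-1) → π∥ = 14-1·β ≈ 12.3820, π⊥ = 14-1·β' ≈ 14.6180 ∉ [-0.2, 0.6) ⇒ out
candidate 8: (m,n)=(11,18) → π∥ = 11+18·β ≈ 40.1246, π⊥ = 11+18·β' ≈ -0.1246 ∈ [-0.2, 0.6) ⇒ IN Λ
candidate 9: (m,n)=(11,0) → π∥ = 11+0·β ≈ 11.0000, π⊥ = 11+0·β' ≈ 11.0000 ∉ [-0.2, 0.6) ⇒ out

3, 8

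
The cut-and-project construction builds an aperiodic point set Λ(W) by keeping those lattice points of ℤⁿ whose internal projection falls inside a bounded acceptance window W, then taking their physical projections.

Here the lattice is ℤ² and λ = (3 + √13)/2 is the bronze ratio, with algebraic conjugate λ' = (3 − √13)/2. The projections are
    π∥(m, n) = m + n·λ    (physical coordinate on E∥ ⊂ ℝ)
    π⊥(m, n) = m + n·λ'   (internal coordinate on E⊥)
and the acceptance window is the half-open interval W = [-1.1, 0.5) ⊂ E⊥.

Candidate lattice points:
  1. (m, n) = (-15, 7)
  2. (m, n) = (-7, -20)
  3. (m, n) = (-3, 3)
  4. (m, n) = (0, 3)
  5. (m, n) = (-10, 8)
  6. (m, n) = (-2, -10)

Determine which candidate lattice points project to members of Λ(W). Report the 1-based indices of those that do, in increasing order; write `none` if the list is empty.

2, 4

Compute λ' = (3−√13)/2 = -0.30278, so π⊥(m,n) = m -0.30278·n.
[1] lift (-15,7): star map gives -17.11943; window check -1.1 ≤ -17.11943 < 0.5 is false → out
[2] lift (-7,-20): star map gives -0.94449; window check -1.1 ≤ -0.94449 < 0.5 is true → IN Λ
[3] lift (-3,3): star map gives -3.90833; window check -1.1 ≤ -3.90833 < 0.5 is false → out
[4] lift (0,3): star map gives -0.90833; window check -1.1 ≤ -0.90833 < 0.5 is true → IN Λ
[5] lift (-10,8): star map gives -12.42221; window check -1.1 ≤ -12.42221 < 0.5 is false → out
[6] lift (-2,-10): star map gives 1.02776; window check -1.1 ≤ 1.02776 < 0.5 is false → out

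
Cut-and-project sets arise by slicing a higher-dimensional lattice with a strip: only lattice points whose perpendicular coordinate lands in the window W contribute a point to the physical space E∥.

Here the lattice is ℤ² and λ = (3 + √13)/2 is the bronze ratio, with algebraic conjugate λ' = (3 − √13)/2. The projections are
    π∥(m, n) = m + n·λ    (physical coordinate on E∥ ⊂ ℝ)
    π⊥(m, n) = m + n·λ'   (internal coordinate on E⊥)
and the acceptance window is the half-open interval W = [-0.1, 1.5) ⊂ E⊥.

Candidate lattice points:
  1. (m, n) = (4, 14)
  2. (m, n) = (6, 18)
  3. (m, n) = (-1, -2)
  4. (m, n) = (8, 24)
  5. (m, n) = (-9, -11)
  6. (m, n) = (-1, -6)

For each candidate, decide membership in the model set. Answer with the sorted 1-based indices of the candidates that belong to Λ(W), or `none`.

2, 4, 6

Compute λ' = (3−√13)/2 = -0.3028, so π⊥(m,n) = m -0.3028·n.
[1] lift (4,14): star map gives -0.2389; window check -0.1 ≤ -0.2389 < 1.5 is false → out
[2] lift (6,18): star map gives 0.5500; window check -0.1 ≤ 0.5500 < 1.5 is true → IN Λ
[3] lift (-1,-2): star map gives -0.3944; window check -0.1 ≤ -0.3944 < 1.5 is false → out
[4] lift (8,24): star map gives 0.7334; window check -0.1 ≤ 0.7334 < 1.5 is true → IN Λ
[5] lift (-9,-11): star map gives -5.6695; window check -0.1 ≤ -5.6695 < 1.5 is false → out
[6] lift (-1,-6): star map gives 0.8167; window check -0.1 ≤ 0.8167 < 1.5 is true → IN Λ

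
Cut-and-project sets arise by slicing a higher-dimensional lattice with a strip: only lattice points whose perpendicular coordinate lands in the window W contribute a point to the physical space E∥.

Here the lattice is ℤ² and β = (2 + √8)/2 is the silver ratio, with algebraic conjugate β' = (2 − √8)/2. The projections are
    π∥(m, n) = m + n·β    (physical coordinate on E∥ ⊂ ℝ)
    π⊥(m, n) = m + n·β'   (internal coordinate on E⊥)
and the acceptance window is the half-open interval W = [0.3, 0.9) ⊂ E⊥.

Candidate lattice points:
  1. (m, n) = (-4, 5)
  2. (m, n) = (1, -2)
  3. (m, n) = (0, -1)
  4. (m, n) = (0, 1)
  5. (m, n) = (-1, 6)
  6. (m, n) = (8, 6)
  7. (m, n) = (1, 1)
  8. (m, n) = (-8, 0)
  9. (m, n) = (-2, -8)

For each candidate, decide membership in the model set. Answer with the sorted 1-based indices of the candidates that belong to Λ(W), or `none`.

Compute β' = (2−√8)/2 = -0.414214, so π⊥(m,n) = m -0.414214·n.
candidate 1: (m,n)=(-4,5) → π∥ = -4+5·β ≈ 8.071068, π⊥ = -4+5·β' ≈ -6.071068 ∉ [0.3, 0.9) ⇒ out
candidate 2: (m,n)=(1,-2) → π∥ = 1-2·β ≈ -3.828427, π⊥ = 1-2·β' ≈ 1.828427 ∉ [0.3, 0.9) ⇒ out
candidate 3: (m,n)=(0,-1) → π∥ = 0-1·β ≈ -2.414214, π⊥ = 0-1·β' ≈ 0.414214 ∈ [0.3, 0.9) ⇒ IN Λ
candidate 4: (m,n)=(0,1) → π∥ = 0+1·β ≈ 2.414214, π⊥ = 0+1·β' ≈ -0.414214 ∉ [0.3, 0.9) ⇒ out
candidate 5: (m,n)=(-1,6) → π∥ = -1+6·β ≈ 13.485281, π⊥ = -1+6·β' ≈ -3.485281 ∉ [0.3, 0.9) ⇒ out
candidate 6: (m,n)=(8,6) → π∥ = 8+6·β ≈ 22.485281, π⊥ = 8+6·β' ≈ 5.514719 ∉ [0.3, 0.9) ⇒ out
candidate 7: (m,n)=(1,1) → π∥ = 1+1·β ≈ 3.414214, π⊥ = 1+1·β' ≈ 0.585786 ∈ [0.3, 0.9) ⇒ IN Λ
candidate 8: (m,n)=(-8,0) → π∥ = -8+0·β ≈ -8.000000, π⊥ = -8+0·β' ≈ -8.000000 ∉ [0.3, 0.9) ⇒ out
candidate 9: (m,n)=(-2,-8) → π∥ = -2-8·β ≈ -21.313708, π⊥ = -2-8·β' ≈ 1.313708 ∉ [0.3, 0.9) ⇒ out

3, 7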